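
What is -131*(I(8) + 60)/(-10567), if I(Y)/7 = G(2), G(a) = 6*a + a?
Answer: 20698/10567 ≈ 1.9587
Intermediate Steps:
G(a) = 7*a
I(Y) = 98 (I(Y) = 7*(7*2) = 7*14 = 98)
-131*(I(8) + 60)/(-10567) = -131*(98 + 60)/(-10567) = -131*158*(-1/10567) = -20698*(-1/10567) = 20698/10567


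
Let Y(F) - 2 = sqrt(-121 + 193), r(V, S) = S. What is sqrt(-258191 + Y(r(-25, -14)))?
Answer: sqrt(-258189 + 6*sqrt(2)) ≈ 508.11*I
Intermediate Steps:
Y(F) = 2 + 6*sqrt(2) (Y(F) = 2 + sqrt(-121 + 193) = 2 + sqrt(72) = 2 + 6*sqrt(2))
sqrt(-258191 + Y(r(-25, -14))) = sqrt(-258191 + (2 + 6*sqrt(2))) = sqrt(-258189 + 6*sqrt(2))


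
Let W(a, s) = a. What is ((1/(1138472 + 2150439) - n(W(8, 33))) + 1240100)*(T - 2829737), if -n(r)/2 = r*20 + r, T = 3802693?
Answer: 3969352641778052332/3288911 ≈ 1.2069e+12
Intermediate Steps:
n(r) = -42*r (n(r) = -2*(r*20 + r) = -2*(20*r + r) = -42*r)
((1/(1138472 + 2150439) - n(W(8, 33))) + 1240100)*(T - 2829737) = ((1/(1138472 + 2150439) - (-42)*8) + 1240100)*(3802693 - 2829737) = ((1/3288911 - 1*(-336)) + 1240100)*972956 = ((1/3288911 + 336) + 1240100)*972956 = (1105074097/3288911 + 1240100)*972956 = (4079683605197/3288911)*972956 = 3969352641778052332/3288911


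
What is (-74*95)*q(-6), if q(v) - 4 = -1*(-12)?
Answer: -112480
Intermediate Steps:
q(v) = 16 (q(v) = 4 - 1*(-12) = 4 + 12 = 16)
(-74*95)*q(-6) = -74*95*16 = -7030*16 = -112480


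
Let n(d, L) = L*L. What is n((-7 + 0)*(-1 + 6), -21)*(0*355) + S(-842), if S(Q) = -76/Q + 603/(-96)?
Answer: -83405/13472 ≈ -6.1910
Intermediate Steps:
S(Q) = -201/32 - 76/Q (S(Q) = -76/Q + 603*(-1/96) = -76/Q - 201/32 = -201/32 - 76/Q)
n(d, L) = L**2
n((-7 + 0)*(-1 + 6), -21)*(0*355) + S(-842) = (-21)**2*(0*355) + (-201/32 - 76/(-842)) = 441*0 + (-201/32 - 76*(-1/842)) = 0 + (-201/32 + 38/421) = 0 - 83405/13472 = -83405/13472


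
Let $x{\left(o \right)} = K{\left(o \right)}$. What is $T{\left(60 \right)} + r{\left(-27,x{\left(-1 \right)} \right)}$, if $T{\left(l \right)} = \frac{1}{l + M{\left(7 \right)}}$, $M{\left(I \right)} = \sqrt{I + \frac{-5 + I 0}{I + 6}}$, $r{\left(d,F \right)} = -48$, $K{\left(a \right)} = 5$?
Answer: $- \frac{1120746}{23357} - \frac{\sqrt{1118}}{46714} \approx -47.984$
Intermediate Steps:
$x{\left(o \right)} = 5$
$M{\left(I \right)} = \sqrt{I - \frac{5}{6 + I}}$ ($M{\left(I \right)} = \sqrt{I + \frac{-5 + 0}{6 + I}} = \sqrt{I - \frac{5}{6 + I}}$)
$T{\left(l \right)} = \frac{1}{l + \frac{\sqrt{1118}}{13}}$ ($T{\left(l \right)} = \frac{1}{l + \sqrt{\frac{-5 + 7 \left(6 + 7\right)}{6 + 7}}} = \frac{1}{l + \sqrt{\frac{-5 + 7 \cdot 13}{13}}} = \frac{1}{l + \sqrt{\frac{-5 + 91}{13}}} = \frac{1}{l + \sqrt{\frac{1}{13} \cdot 86}} = \frac{1}{l + \sqrt{\frac{86}{13}}} = \frac{1}{l + \frac{\sqrt{1118}}{13}}$)
$T{\left(60 \right)} + r{\left(-27,x{\left(-1 \right)} \right)} = \frac{13}{\sqrt{1118} + 13 \cdot 60} - 48 = \frac{13}{\sqrt{1118} + 780} - 48 = \frac{13}{780 + \sqrt{1118}} - 48 = -48 + \frac{13}{780 + \sqrt{1118}}$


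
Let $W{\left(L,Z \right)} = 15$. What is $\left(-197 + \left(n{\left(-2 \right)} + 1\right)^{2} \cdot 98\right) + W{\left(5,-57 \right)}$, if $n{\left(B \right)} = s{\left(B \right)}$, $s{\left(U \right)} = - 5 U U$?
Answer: $35196$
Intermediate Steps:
$s{\left(U \right)} = - 5 U^{2}$
$n{\left(B \right)} = - 5 B^{2}$
$\left(-197 + \left(n{\left(-2 \right)} + 1\right)^{2} \cdot 98\right) + W{\left(5,-57 \right)} = \left(-197 + \left(- 5 \left(-2\right)^{2} + 1\right)^{2} \cdot 98\right) + 15 = \left(-197 + \left(\left(-5\right) 4 + 1\right)^{2} \cdot 98\right) + 15 = \left(-197 + \left(-20 + 1\right)^{2} \cdot 98\right) + 15 = \left(-197 + \left(-19\right)^{2} \cdot 98\right) + 15 = \left(-197 + 361 \cdot 98\right) + 15 = \left(-197 + 35378\right) + 15 = 35181 + 15 = 35196$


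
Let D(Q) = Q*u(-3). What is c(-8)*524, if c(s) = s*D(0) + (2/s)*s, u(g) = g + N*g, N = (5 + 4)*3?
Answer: 1048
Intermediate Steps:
N = 27 (N = 9*3 = 27)
u(g) = 28*g (u(g) = g + 27*g = 28*g)
D(Q) = -84*Q (D(Q) = Q*(28*(-3)) = Q*(-84) = -84*Q)
c(s) = 2 (c(s) = s*(-84*0) + (2/s)*s = s*0 + 2 = 0 + 2 = 2)
c(-8)*524 = 2*524 = 1048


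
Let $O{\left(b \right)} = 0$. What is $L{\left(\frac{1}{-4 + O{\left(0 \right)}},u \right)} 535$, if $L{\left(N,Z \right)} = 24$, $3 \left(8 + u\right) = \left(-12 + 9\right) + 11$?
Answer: $12840$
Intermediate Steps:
$u = - \frac{16}{3}$ ($u = -8 + \frac{\left(-12 + 9\right) + 11}{3} = -8 + \frac{-3 + 11}{3} = -8 + \frac{1}{3} \cdot 8 = -8 + \frac{8}{3} = - \frac{16}{3} \approx -5.3333$)
$L{\left(\frac{1}{-4 + O{\left(0 \right)}},u \right)} 535 = 24 \cdot 535 = 12840$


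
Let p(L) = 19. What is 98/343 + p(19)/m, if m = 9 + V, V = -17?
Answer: -117/56 ≈ -2.0893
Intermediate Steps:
m = -8 (m = 9 - 17 = -8)
98/343 + p(19)/m = 98/343 + 19/(-8) = 98*(1/343) + 19*(-1/8) = 2/7 - 19/8 = -117/56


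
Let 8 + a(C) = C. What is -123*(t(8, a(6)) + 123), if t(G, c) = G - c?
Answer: -16359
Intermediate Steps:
a(C) = -8 + C
-123*(t(8, a(6)) + 123) = -123*((8 - (-8 + 6)) + 123) = -123*((8 - 1*(-2)) + 123) = -123*((8 + 2) + 123) = -123*(10 + 123) = -123*133 = -16359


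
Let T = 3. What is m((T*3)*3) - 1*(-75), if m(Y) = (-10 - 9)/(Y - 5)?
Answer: 1631/22 ≈ 74.136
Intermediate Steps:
m(Y) = -19/(-5 + Y)
m((T*3)*3) - 1*(-75) = -19/(-5 + (3*3)*3) - 1*(-75) = -19/(-5 + 9*3) + 75 = -19/(-5 + 27) + 75 = -19/22 + 75 = 1631/22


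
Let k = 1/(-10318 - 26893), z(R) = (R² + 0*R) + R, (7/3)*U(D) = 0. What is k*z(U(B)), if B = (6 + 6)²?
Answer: 0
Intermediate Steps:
B = 144 (B = 12² = 144)
U(D) = 0 (U(D) = (3/7)*0 = 0)
z(R) = R + R² (z(R) = (R² + 0) + R = R² + R = R + R²)
k = -1/37211 (k = 1/(-37211) = -1/37211 ≈ -2.6874e-5)
k*z(U(B)) = -0*(1 + 0) = -0 = -1/37211*0 = 0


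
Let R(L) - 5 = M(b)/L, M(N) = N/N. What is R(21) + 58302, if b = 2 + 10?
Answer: 1224448/21 ≈ 58307.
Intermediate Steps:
b = 12
M(N) = 1
R(L) = 5 + 1/L
R(21) + 58302 = (5 + 1/21) + 58302 = 106/21 + 58302 = 1224448/21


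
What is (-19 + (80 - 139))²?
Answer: 6084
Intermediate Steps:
(-19 + (80 - 139))² = (-19 - 59)² = (-78)² = 6084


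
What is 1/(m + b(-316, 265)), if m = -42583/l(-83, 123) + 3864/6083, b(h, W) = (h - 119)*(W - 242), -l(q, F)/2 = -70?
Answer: -121660/1254135647 ≈ -9.7007e-5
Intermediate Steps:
l(q, F) = 140 (l(q, F) = -2*(-70) = 140)
b(h, W) = (-242 + W)*(-119 + h) (b(h, W) = (-119 + h)*(-242 + W) = (-242 + W)*(-119 + h))
m = -36927347/121660 (m = -42583/140 + 3864/6083 = -42583*1/140 + 3864*(1/6083) = -42583/140 + 552/869 = -36927347/121660 ≈ -303.53)
1/(m + b(-316, 265)) = 1/(-36927347/121660 + (28798 - 242*(-316) - 119*265 + 265*(-316))) = 1/(-36927347/121660 + (28798 + 76472 - 31535 - 83740)) = 1/(-36927347/121660 - 10005) = 1/(-1254135647/121660) = -121660/1254135647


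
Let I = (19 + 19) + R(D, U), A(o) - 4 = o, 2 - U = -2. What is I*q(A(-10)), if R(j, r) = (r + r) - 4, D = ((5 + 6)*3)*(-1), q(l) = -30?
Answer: -1260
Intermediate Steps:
U = 4 (U = 2 - 1*(-2) = 2 + 2 = 4)
A(o) = 4 + o
D = -33 (D = (11*3)*(-1) = 33*(-1) = -33)
R(j, r) = -4 + 2*r (R(j, r) = 2*r - 4 = -4 + 2*r)
I = 42 (I = (19 + 19) + (-4 + 2*4) = 38 + (-4 + 8) = 38 + 4 = 42)
I*q(A(-10)) = 42*(-30) = -1260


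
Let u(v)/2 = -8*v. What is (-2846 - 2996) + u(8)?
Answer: -5970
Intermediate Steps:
u(v) = -16*v (u(v) = 2*(-8*v) = -16*v)
(-2846 - 2996) + u(8) = (-2846 - 2996) - 16*8 = -5842 - 128 = -5970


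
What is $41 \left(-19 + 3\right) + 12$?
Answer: $-644$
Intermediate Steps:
$41 \left(-19 + 3\right) + 12 = 41 \left(-16\right) + 12 = -656 + 12 = -644$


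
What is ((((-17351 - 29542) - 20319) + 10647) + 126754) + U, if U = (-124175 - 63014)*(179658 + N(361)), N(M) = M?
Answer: -33697506402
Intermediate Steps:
U = -33697576591 (U = (-124175 - 63014)*(179658 + 361) = -187189*180019 = -33697576591)
((((-17351 - 29542) - 20319) + 10647) + 126754) + U = ((((-17351 - 29542) - 20319) + 10647) + 126754) - 33697576591 = (((-46893 - 20319) + 10647) + 126754) - 33697576591 = ((-67212 + 10647) + 126754) - 33697576591 = (-56565 + 126754) - 33697576591 = 70189 - 33697576591 = -33697506402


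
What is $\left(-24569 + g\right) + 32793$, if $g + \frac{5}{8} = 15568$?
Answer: $\frac{190331}{8} \approx 23791.0$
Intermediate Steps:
$g = \frac{124539}{8}$ ($g = - \frac{5}{8} + 15568 = \frac{124539}{8} \approx 15567.0$)
$\left(-24569 + g\right) + 32793 = \left(-24569 + \frac{124539}{8}\right) + 32793 = - \frac{72013}{8} + 32793 = \frac{190331}{8}$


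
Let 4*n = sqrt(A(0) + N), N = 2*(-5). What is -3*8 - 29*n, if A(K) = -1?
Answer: -24 - 29*I*sqrt(11)/4 ≈ -24.0 - 24.046*I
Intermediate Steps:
N = -10
n = I*sqrt(11)/4 (n = sqrt(-1 - 10)/4 = sqrt(-11)/4 = (I*sqrt(11))/4 = I*sqrt(11)/4 ≈ 0.82916*I)
-3*8 - 29*n = -3*8 - 29*I*sqrt(11)/4 = -24 - 29*I*sqrt(11)/4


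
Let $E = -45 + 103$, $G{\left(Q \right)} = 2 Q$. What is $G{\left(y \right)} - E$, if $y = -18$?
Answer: $-94$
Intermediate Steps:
$E = 58$
$G{\left(y \right)} - E = 2 \left(-18\right) - 58 = -36 - 58 = -94$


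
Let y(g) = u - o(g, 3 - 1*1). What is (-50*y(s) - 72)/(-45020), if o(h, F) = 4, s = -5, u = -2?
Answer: -57/11255 ≈ -0.0050644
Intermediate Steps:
y(g) = -6 (y(g) = -2 - 1*4 = -2 - 4 = -6)
(-50*y(s) - 72)/(-45020) = (-50*(-6) - 72)/(-45020) = (300 - 72)*(-1/45020) = 228*(-1/45020) = -57/11255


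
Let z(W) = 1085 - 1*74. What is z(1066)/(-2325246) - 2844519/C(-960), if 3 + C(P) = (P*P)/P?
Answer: 734911717009/248801322 ≈ 2953.8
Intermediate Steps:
z(W) = 1011 (z(W) = 1085 - 74 = 1011)
C(P) = -3 + P (C(P) = -3 + (P*P)/P = -3 + P²/P = -3 + P)
z(1066)/(-2325246) - 2844519/C(-960) = 1011/(-2325246) - 2844519/(-3 - 960) = 1011*(-1/2325246) - 2844519/(-963) = -337/775082 - 2844519*(-1/963) = -337/775082 + 948173/321 = 734911717009/248801322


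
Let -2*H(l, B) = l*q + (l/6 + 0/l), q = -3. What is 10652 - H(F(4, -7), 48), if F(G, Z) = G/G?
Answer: 127807/12 ≈ 10651.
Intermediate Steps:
F(G, Z) = 1
H(l, B) = 17*l/12 (H(l, B) = -(l*(-3) + (l/6 + 0/l))/2 = -(-3*l + (l*(1/6) + 0))/2 = -(-3*l + (l/6 + 0))/2 = -(-3*l + l/6)/2 = -(-17)*l/12 = 17*l/12)
10652 - H(F(4, -7), 48) = 10652 - 17/12 = 127807/12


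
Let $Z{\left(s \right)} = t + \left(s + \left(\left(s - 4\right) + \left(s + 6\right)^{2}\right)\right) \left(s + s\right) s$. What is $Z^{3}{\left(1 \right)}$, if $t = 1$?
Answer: $857375$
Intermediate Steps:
$Z{\left(s \right)} = 1 + 2 s^{2} \left(-4 + \left(6 + s\right)^{2} + 2 s\right)$ ($Z{\left(s \right)} = 1 + \left(s + \left(\left(s - 4\right) + \left(s + 6\right)^{2}\right)\right) \left(s + s\right) s = 1 + \left(s + \left(\left(-4 + s\right) + \left(6 + s\right)^{2}\right)\right) 2 s s = 1 + \left(s + \left(-4 + s + \left(6 + s\right)^{2}\right)\right) 2 s s = 1 + \left(-4 + \left(6 + s\right)^{2} + 2 s\right) 2 s s = 1 + 2 s \left(-4 + \left(6 + s\right)^{2} + 2 s\right) s = 1 + 2 s^{2} \left(-4 + \left(6 + s\right)^{2} + 2 s\right)$)
$Z^{3}{\left(1 \right)} = \left(1 + 2 \cdot 1^{4} + 28 \cdot 1^{3} + 64 \cdot 1^{2}\right)^{3} = \left(1 + 2 \cdot 1 + 28 \cdot 1 + 64 \cdot 1\right)^{3} = \left(1 + 2 + 28 + 64\right)^{3} = 95^{3} = 857375$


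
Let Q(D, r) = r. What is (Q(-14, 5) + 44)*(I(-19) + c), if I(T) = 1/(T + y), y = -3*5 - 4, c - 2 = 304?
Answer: 569723/38 ≈ 14993.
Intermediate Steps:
c = 306 (c = 2 + 304 = 306)
y = -19 (y = -15 - 4 = -19)
I(T) = 1/(-19 + T) (I(T) = 1/(T - 19) = 1/(-19 + T))
(Q(-14, 5) + 44)*(I(-19) + c) = (5 + 44)*(1/(-19 - 19) + 306) = 49*(1/(-38) + 306) = 49*(-1/38 + 306) = 49*(11627/38) = 569723/38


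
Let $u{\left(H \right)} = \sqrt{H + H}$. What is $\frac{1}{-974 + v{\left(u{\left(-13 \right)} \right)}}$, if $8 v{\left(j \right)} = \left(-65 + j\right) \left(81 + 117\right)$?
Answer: $- \frac{41324}{106984387} - \frac{396 i \sqrt{26}}{106984387} \approx -0.00038626 - 1.8874 \cdot 10^{-5} i$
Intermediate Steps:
$u{\left(H \right)} = \sqrt{2} \sqrt{H}$ ($u{\left(H \right)} = \sqrt{2 H} = \sqrt{2} \sqrt{H}$)
$v{\left(j \right)} = - \frac{6435}{4} + \frac{99 j}{4}$ ($v{\left(j \right)} = \frac{\left(-65 + j\right) \left(81 + 117\right)}{8} = \frac{\left(-65 + j\right) 198}{8} = \frac{-12870 + 198 j}{8} = - \frac{6435}{4} + \frac{99 j}{4}$)
$\frac{1}{-974 + v{\left(u{\left(-13 \right)} \right)}} = \frac{1}{-974 - \left(\frac{6435}{4} - \frac{99 \sqrt{2} \sqrt{-13}}{4}\right)} = \frac{1}{-974 - \left(\frac{6435}{4} - \frac{99 \sqrt{2} i \sqrt{13}}{4}\right)} = \frac{1}{-974 - \left(\frac{6435}{4} - \frac{99 i \sqrt{26}}{4}\right)} = \frac{1}{- \frac{10331}{4} + \frac{99 i \sqrt{26}}{4}}$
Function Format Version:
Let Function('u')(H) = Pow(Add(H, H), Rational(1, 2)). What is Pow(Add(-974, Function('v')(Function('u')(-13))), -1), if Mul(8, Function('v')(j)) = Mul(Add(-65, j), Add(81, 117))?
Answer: Add(Rational(-41324, 106984387), Mul(Rational(-396, 106984387), I, Pow(26, Rational(1, 2)))) ≈ Add(-0.00038626, Mul(-1.8874e-5, I))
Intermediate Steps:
Function('u')(H) = Mul(Pow(2, Rational(1, 2)), Pow(H, Rational(1, 2))) (Function('u')(H) = Pow(Mul(2, H), Rational(1, 2)) = Mul(Pow(2, Rational(1, 2)), Pow(H, Rational(1, 2))))
Function('v')(j) = Add(Rational(-6435, 4), Mul(Rational(99, 4), j)) (Function('v')(j) = Mul(Rational(1, 8), Mul(Add(-65, j), Add(81, 117))) = Mul(Rational(1, 8), Mul(Add(-65, j), 198)) = Mul(Rational(1, 8), Add(-12870, Mul(198, j))) = Add(Rational(-6435, 4), Mul(Rational(99, 4), j)))
Pow(Add(-974, Function('v')(Function('u')(-13))), -1) = Pow(Add(-974, Add(Rational(-6435, 4), Mul(Rational(99, 4), Mul(Pow(2, Rational(1, 2)), Pow(-13, Rational(1, 2)))))), -1) = Pow(Add(-974, Add(Rational(-6435, 4), Mul(Rational(99, 4), Mul(Pow(2, Rational(1, 2)), Mul(I, Pow(13, Rational(1, 2))))))), -1) = Pow(Add(-974, Add(Rational(-6435, 4), Mul(Rational(99, 4), Mul(I, Pow(26, Rational(1, 2)))))), -1) = Pow(Add(-974, Add(Rational(-6435, 4), Mul(Rational(99, 4), I, Pow(26, Rational(1, 2))))), -1) = Pow(Add(Rational(-10331, 4), Mul(Rational(99, 4), I, Pow(26, Rational(1, 2)))), -1)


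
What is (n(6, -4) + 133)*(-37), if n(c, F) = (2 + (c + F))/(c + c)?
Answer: -14800/3 ≈ -4933.3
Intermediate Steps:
n(c, F) = (2 + F + c)/(2*c) (n(c, F) = (2 + (F + c))/((2*c)) = (2 + F + c)*(1/(2*c)) = (2 + F + c)/(2*c))
(n(6, -4) + 133)*(-37) = ((½)*(2 - 4 + 6)/6 + 133)*(-37) = ((½)*(⅙)*4 + 133)*(-37) = (⅓ + 133)*(-37) = (400/3)*(-37) = -14800/3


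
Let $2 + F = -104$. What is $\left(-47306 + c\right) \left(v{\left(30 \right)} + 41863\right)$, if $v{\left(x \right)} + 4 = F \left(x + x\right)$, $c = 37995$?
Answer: $-330531189$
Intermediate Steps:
$F = -106$ ($F = -2 - 104 = -106$)
$v{\left(x \right)} = -4 - 212 x$ ($v{\left(x \right)} = -4 - 106 \left(x + x\right) = -4 - 106 \cdot 2 x = -4 - 212 x$)
$\left(-47306 + c\right) \left(v{\left(30 \right)} + 41863\right) = \left(-47306 + 37995\right) \left(\left(-4 - 6360\right) + 41863\right) = - 9311 \left(\left(-4 - 6360\right) + 41863\right) = - 9311 \left(-6364 + 41863\right) = \left(-9311\right) 35499 = -330531189$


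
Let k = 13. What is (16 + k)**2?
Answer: 841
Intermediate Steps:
(16 + k)**2 = (16 + 13)**2 = 29**2 = 841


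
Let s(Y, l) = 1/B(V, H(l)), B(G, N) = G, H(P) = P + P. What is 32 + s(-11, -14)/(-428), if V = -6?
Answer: 82177/2568 ≈ 32.000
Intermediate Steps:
H(P) = 2*P
s(Y, l) = -1/6 (s(Y, l) = 1/(-6) = -1/6)
32 + s(-11, -14)/(-428) = 32 - 1/6/(-428) = 32 - 1/6*(-1/428) = 32 + 1/2568 = 82177/2568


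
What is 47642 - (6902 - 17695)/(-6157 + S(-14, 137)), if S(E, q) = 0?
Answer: 293321001/6157 ≈ 47640.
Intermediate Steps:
47642 - (6902 - 17695)/(-6157 + S(-14, 137)) = 47642 - (6902 - 17695)/(-6157 + 0) = 47642 - (-10793)/(-6157) = 47642 - (-10793)*(-1)/6157 = 47642 - 1*10793/6157 = 47642 - 10793/6157 = 293321001/6157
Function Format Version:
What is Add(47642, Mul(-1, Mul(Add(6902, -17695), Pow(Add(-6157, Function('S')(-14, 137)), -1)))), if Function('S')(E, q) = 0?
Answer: Rational(293321001, 6157) ≈ 47640.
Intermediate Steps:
Add(47642, Mul(-1, Mul(Add(6902, -17695), Pow(Add(-6157, Function('S')(-14, 137)), -1)))) = Add(47642, Mul(-1, Mul(Add(6902, -17695), Pow(Add(-6157, 0), -1)))) = Add(47642, Mul(-1, Mul(-10793, Pow(-6157, -1)))) = Add(47642, Mul(-1, Mul(-10793, Rational(-1, 6157)))) = Add(47642, Mul(-1, Rational(10793, 6157))) = Add(47642, Rational(-10793, 6157)) = Rational(293321001, 6157)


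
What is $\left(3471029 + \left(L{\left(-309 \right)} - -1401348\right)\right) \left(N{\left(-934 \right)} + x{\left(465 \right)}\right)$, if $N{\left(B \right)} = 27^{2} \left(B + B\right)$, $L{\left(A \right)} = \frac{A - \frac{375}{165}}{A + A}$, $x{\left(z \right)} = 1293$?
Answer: $- \frac{7510393321244555}{1133} \approx -6.6288 \cdot 10^{12}$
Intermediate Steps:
$L{\left(A \right)} = \frac{- \frac{25}{11} + A}{2 A}$ ($L{\left(A \right)} = \frac{A - \frac{25}{11}}{2 A} = \left(A - \frac{25}{11}\right) \frac{1}{2 A} = \left(- \frac{25}{11} + A\right) \frac{1}{2 A} = \frac{- \frac{25}{11} + A}{2 A}$)
$N{\left(B \right)} = 1458 B$ ($N{\left(B \right)} = 729 \cdot 2 B = 1458 B$)
$\left(3471029 + \left(L{\left(-309 \right)} - -1401348\right)\right) \left(N{\left(-934 \right)} + x{\left(465 \right)}\right) = \left(3471029 + \left(\frac{-25 + 11 \left(-309\right)}{22 \left(-309\right)} - -1401348\right)\right) \left(1458 \left(-934\right) + 1293\right) = \left(3471029 + \left(\frac{1}{22} \left(- \frac{1}{309}\right) \left(-25 - 3399\right) + 1401348\right)\right) \left(-1361772 + 1293\right) = \left(3471029 + \left(\frac{1}{22} \left(- \frac{1}{309}\right) \left(-3424\right) + 1401348\right)\right) \left(-1360479\right) = \left(3471029 + \left(\frac{1712}{3399} + 1401348\right)\right) \left(-1360479\right) = \left(3471029 + \frac{4763183564}{3399}\right) \left(-1360479\right) = \frac{16561211135}{3399} \left(-1360479\right) = - \frac{7510393321244555}{1133}$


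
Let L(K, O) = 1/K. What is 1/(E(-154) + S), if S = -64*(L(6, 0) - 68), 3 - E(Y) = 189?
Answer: 3/12466 ≈ 0.00024065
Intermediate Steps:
E(Y) = -186 (E(Y) = 3 - 1*189 = 3 - 189 = -186)
S = 13024/3 (S = -64*(1/6 - 68) = -64*(-407/6) = 13024/3 ≈ 4341.3)
1/(E(-154) + S) = 1/(-186 + 13024/3) = 1/(12466/3) = 3/12466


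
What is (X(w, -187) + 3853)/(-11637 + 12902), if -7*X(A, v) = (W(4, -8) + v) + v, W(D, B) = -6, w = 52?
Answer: 27351/8855 ≈ 3.0888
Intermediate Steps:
X(A, v) = 6/7 - 2*v/7 (X(A, v) = -((-6 + v) + v)/7 = -(-6 + 2*v)/7 = 6/7 - 2*v/7)
(X(w, -187) + 3853)/(-11637 + 12902) = ((6/7 - 2/7*(-187)) + 3853)/(-11637 + 12902) = ((6/7 + 374/7) + 3853)/1265 = (380/7 + 3853)*(1/1265) = (27351/7)*(1/1265) = 27351/8855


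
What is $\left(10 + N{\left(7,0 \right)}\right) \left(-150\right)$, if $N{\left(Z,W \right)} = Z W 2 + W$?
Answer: $-1500$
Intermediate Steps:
$N{\left(Z,W \right)} = W + 2 W Z$ ($N{\left(Z,W \right)} = W Z 2 + W = 2 W Z + W = W + 2 W Z$)
$\left(10 + N{\left(7,0 \right)}\right) \left(-150\right) = \left(10 + 0 \left(1 + 2 \cdot 7\right)\right) \left(-150\right) = \left(10 + 0 \left(1 + 14\right)\right) \left(-150\right) = \left(10 + 0 \cdot 15\right) \left(-150\right) = \left(10 + 0\right) \left(-150\right) = 10 \left(-150\right) = -1500$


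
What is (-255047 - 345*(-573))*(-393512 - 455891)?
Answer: 48723454886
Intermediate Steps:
(-255047 - 345*(-573))*(-393512 - 455891) = (-255047 + 197685)*(-849403) = -57362*(-849403) = 48723454886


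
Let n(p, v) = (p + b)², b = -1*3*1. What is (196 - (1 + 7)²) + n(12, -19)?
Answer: 213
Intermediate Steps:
b = -3 (b = -3*1 = -3)
n(p, v) = (-3 + p)² (n(p, v) = (p - 3)² = (-3 + p)²)
(196 - (1 + 7)²) + n(12, -19) = (196 - (1 + 7)²) + (-3 + 12)² = (196 - 1*8²) + 9² = (196 - 1*64) + 81 = (196 - 64) + 81 = 132 + 81 = 213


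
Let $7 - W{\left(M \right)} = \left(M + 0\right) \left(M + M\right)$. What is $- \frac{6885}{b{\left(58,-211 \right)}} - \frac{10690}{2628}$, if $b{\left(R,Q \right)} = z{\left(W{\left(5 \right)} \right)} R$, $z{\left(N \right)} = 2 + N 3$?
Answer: $- \frac{7581095}{2419731} \approx -3.133$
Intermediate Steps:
$W{\left(M \right)} = 7 - 2 M^{2}$ ($W{\left(M \right)} = 7 - \left(M + 0\right) \left(M + M\right) = 7 - M 2 M = 7 - 2 M^{2}$)
$z{\left(N \right)} = 2 + 3 N$
$b{\left(R,Q \right)} = - 127 R$ ($b{\left(R,Q \right)} = \left(2 + 3 \left(7 - 2 \cdot 5^{2}\right)\right) R = \left(2 + 3 \left(7 - 50\right)\right) R = \left(2 + 3 \left(-43\right)\right) R = \left(2 - 129\right) R = - 127 R$)
$- \frac{6885}{b{\left(58,-211 \right)}} - \frac{10690}{2628} = - \frac{6885}{\left(-127\right) 58} - \frac{10690}{2628} = - \frac{6885}{-7366} - \frac{5345}{1314} = \left(-6885\right) \left(- \frac{1}{7366}\right) - \frac{5345}{1314} = \frac{6885}{7366} - \frac{5345}{1314} = - \frac{7581095}{2419731}$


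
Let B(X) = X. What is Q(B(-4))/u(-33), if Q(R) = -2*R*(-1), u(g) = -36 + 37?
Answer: -8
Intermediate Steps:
u(g) = 1
Q(R) = 2*R
Q(B(-4))/u(-33) = (2*(-4))/1 = -8*1 = -8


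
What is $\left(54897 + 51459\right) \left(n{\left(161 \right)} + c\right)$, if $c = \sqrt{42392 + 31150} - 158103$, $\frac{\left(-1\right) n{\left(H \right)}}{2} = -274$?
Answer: $-16756919580 + 106356 \sqrt{73542} \approx -1.6728 \cdot 10^{10}$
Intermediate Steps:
$n{\left(H \right)} = 548$ ($n{\left(H \right)} = \left(-2\right) \left(-274\right) = 548$)
$c = -158103 + \sqrt{73542}$ ($c = \sqrt{73542} - 158103 = -158103 + \sqrt{73542} \approx -1.5783 \cdot 10^{5}$)
$\left(54897 + 51459\right) \left(n{\left(161 \right)} + c\right) = \left(54897 + 51459\right) \left(548 - \left(158103 - \sqrt{73542}\right)\right) = 106356 \left(-157555 + \sqrt{73542}\right) = -16756919580 + 106356 \sqrt{73542}$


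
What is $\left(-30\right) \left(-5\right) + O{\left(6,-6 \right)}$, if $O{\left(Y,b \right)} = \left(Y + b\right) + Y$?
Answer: $156$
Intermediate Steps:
$O{\left(Y,b \right)} = b + 2 Y$
$\left(-30\right) \left(-5\right) + O{\left(6,-6 \right)} = \left(-30\right) \left(-5\right) + \left(-6 + 2 \cdot 6\right) = 150 + \left(-6 + 12\right) = 150 + 6 = 156$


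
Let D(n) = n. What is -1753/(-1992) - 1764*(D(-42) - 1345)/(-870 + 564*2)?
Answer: 812369155/85656 ≈ 9484.1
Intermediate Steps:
-1753/(-1992) - 1764*(D(-42) - 1345)/(-870 + 564*2) = -1753/(-1992) - 1764*(-42 - 1345)/(-870 + 564*2) = -1753*(-1/1992) - 1764*(-1387/(-870 + 1128)) = 1753/1992 - 1764/(258*(-1/1387)) = 1753/1992 - 1764/(-258/1387) = 1753/1992 - 1764*(-1387/258) = 1753/1992 + 407778/43 = 812369155/85656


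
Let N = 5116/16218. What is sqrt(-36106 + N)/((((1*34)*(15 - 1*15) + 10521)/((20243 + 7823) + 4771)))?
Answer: 9382*I*sqrt(65948919349)/4062609 ≈ 593.05*I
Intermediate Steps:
N = 2558/8109 (N = 5116*(1/16218) = 2558/8109 ≈ 0.31545)
sqrt(-36106 + N)/((((1*34)*(15 - 1*15) + 10521)/((20243 + 7823) + 4771))) = sqrt(-36106 + 2558/8109)/((((1*34)*(15 - 1*15) + 10521)/((20243 + 7823) + 4771))) = sqrt(-292780996/8109)/(((34*(15 - 15) + 10521)/(28066 + 4771))) = (2*I*sqrt(65948919349)/2703)/(((34*0 + 10521)/32837)) = (2*I*sqrt(65948919349)/2703)/(((0 + 10521)*(1/32837))) = (2*I*sqrt(65948919349)/2703)/((10521*(1/32837))) = (2*I*sqrt(65948919349)/2703)/(1503/4691) = (2*I*sqrt(65948919349)/2703)*(4691/1503) = 9382*I*sqrt(65948919349)/4062609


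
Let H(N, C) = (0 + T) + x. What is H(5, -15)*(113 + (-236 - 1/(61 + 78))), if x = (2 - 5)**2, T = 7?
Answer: -273568/139 ≈ -1968.1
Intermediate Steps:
x = 9 (x = (-3)**2 = 9)
H(N, C) = 16 (H(N, C) = (0 + 7) + 9 = 7 + 9 = 16)
H(5, -15)*(113 + (-236 - 1/(61 + 78))) = 16*(113 + (-236 - 1/(61 + 78))) = 16*(113 + (-236 - 1/139)) = 16*(113 - 32805/139) = 16*(-17098/139) = -273568/139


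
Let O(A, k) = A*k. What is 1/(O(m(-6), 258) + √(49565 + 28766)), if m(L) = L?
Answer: -1548/2317973 - √78331/2317973 ≈ -0.00078857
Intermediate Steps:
1/(O(m(-6), 258) + √(49565 + 28766)) = 1/(-6*258 + √(49565 + 28766)) = 1/(-1548 + √78331)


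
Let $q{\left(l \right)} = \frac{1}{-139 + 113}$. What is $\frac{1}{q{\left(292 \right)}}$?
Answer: $-26$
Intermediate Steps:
$q{\left(l \right)} = - \frac{1}{26}$ ($q{\left(l \right)} = \frac{1}{-26} = - \frac{1}{26}$)
$\frac{1}{q{\left(292 \right)}} = \frac{1}{- \frac{1}{26}} = -26$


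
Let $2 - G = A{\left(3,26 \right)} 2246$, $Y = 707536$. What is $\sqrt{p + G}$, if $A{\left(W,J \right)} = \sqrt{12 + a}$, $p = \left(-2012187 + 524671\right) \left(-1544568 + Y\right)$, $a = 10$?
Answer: $\sqrt{1245098492514 - 2246 \sqrt{22}} \approx 1.1158 \cdot 10^{6}$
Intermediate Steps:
$p = 1245098492512$ ($p = \left(-2012187 + 524671\right) \left(-1544568 + 707536\right) = \left(-1487516\right) \left(-837032\right) = 1245098492512$)
$A{\left(W,J \right)} = \sqrt{22}$ ($A{\left(W,J \right)} = \sqrt{12 + 10} = \sqrt{22}$)
$G = 2 - 2246 \sqrt{22}$ ($G = 2 - \sqrt{22} \cdot 2246 = 2 - 2246 \sqrt{22} \approx -10533.0$)
$\sqrt{p + G} = \sqrt{1245098492512 + \left(2 - 2246 \sqrt{22}\right)} = \sqrt{1245098492514 - 2246 \sqrt{22}}$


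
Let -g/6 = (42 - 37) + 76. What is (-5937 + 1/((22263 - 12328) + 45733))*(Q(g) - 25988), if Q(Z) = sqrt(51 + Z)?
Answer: 2147264444755/13917 - 330500915*I*sqrt(435)/55668 ≈ 1.5429e+8 - 1.2383e+5*I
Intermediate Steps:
g = -486 (g = -6*((42 - 37) + 76) = -6*(5 + 76) = -6*81 = -486)
(-5937 + 1/((22263 - 12328) + 45733))*(Q(g) - 25988) = (-5937 + 1/((22263 - 12328) + 45733))*(sqrt(51 - 486) - 25988) = (-5937 + 1/(9935 + 45733))*(sqrt(-435) - 25988) = (-5937 + 1/55668)*(I*sqrt(435) - 25988) = (-5937 + 1/55668)*(-25988 + I*sqrt(435)) = -330500915*(-25988 + I*sqrt(435))/55668 = 2147264444755/13917 - 330500915*I*sqrt(435)/55668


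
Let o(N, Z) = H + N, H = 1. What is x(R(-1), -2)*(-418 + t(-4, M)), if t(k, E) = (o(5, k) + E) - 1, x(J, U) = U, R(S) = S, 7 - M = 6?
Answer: 824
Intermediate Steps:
M = 1 (M = 7 - 1*6 = 7 - 6 = 1)
o(N, Z) = 1 + N
t(k, E) = 5 + E (t(k, E) = ((1 + 5) + E) - 1 = (6 + E) - 1 = 5 + E)
x(R(-1), -2)*(-418 + t(-4, M)) = -2*(-418 + (5 + 1)) = -2*(-418 + 6) = -2*(-412) = 824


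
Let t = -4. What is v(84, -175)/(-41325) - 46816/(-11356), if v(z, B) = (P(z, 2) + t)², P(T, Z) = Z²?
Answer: 11704/2839 ≈ 4.1226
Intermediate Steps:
v(z, B) = 0 (v(z, B) = (2² - 4)² = (4 - 4)² = 0² = 0)
v(84, -175)/(-41325) - 46816/(-11356) = 0/(-41325) - 46816/(-11356) = 0*(-1/41325) - 46816*(-1/11356) = 0 + 11704/2839 = 11704/2839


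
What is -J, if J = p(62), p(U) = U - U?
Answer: 0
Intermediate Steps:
p(U) = 0
J = 0
-J = -1*0 = 0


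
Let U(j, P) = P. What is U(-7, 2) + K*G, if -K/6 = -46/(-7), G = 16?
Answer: -4402/7 ≈ -628.86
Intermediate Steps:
K = -276/7 (K = -(-276)/(-7) = -(-276)*(-1)/7 = -6*46/7 = -276/7 ≈ -39.429)
U(-7, 2) + K*G = 2 - 276/7*16 = 2 - 4416/7 = -4402/7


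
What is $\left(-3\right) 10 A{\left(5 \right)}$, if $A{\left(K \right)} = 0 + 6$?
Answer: $-180$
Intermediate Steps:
$A{\left(K \right)} = 6$
$\left(-3\right) 10 A{\left(5 \right)} = \left(-3\right) 10 \cdot 6 = \left(-30\right) 6 = -180$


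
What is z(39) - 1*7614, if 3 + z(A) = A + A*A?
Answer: -6057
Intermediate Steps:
z(A) = -3 + A + A**2 (z(A) = -3 + (A + A*A) = -3 + (A + A**2) = -3 + A + A**2)
z(39) - 1*7614 = (-3 + 39 + 39**2) - 1*7614 = (-3 + 39 + 1521) - 7614 = 1557 - 7614 = -6057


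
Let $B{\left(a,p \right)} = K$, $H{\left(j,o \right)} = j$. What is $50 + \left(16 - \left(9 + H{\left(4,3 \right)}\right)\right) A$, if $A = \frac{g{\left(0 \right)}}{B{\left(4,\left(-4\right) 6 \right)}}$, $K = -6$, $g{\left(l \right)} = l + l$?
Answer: $50$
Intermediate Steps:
$g{\left(l \right)} = 2 l$
$B{\left(a,p \right)} = -6$
$A = 0$ ($A = \frac{2 \cdot 0}{-6} = 0 \left(- \frac{1}{6}\right) = 0$)
$50 + \left(16 - \left(9 + H{\left(4,3 \right)}\right)\right) A = 50 + \left(16 - 13\right) 0 = 50 + 3 \cdot 0 = 50 + 0 = 50$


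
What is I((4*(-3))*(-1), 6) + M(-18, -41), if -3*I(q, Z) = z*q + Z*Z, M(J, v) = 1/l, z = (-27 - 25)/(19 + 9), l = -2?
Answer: -71/14 ≈ -5.0714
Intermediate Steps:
z = -13/7 (z = -52/28 = -52*1/28 = -13/7 ≈ -1.8571)
M(J, v) = -1/2 (M(J, v) = 1/(-2) = -1/2)
I(q, Z) = -Z**2/3 + 13*q/21 (I(q, Z) = -(-13*q/7 + Z*Z)/3 = -(-13*q/7 + Z**2)/3 = -(Z**2 - 13*q/7)/3 = -Z**2/3 + 13*q/21)
I((4*(-3))*(-1), 6) + M(-18, -41) = (-1/3*6**2 + 13*((4*(-3))*(-1))/21) - 1/2 = (-1/3*36 + 13*(-12*(-1))/21) - 1/2 = (-12 + (13/21)*12) - 1/2 = (-12 + 52/7) - 1/2 = -32/7 - 1/2 = -71/14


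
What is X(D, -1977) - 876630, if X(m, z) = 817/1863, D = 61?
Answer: -1633160873/1863 ≈ -8.7663e+5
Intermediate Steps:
X(m, z) = 817/1863 (X(m, z) = 817*(1/1863) = 817/1863)
X(D, -1977) - 876630 = 817/1863 - 876630 = -1633160873/1863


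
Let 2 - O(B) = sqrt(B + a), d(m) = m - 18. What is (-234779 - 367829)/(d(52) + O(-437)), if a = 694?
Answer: -21693888/1039 - 602608*sqrt(257)/1039 ≈ -30178.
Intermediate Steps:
d(m) = -18 + m
O(B) = 2 - sqrt(694 + B) (O(B) = 2 - sqrt(B + 694) = 2 - sqrt(694 + B))
(-234779 - 367829)/(d(52) + O(-437)) = (-234779 - 367829)/((-18 + 52) + (2 - sqrt(694 - 437))) = -602608/(34 + (2 - sqrt(257))) = -602608/(36 - sqrt(257))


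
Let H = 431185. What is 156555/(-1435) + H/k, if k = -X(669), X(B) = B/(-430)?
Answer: 7598799113/27429 ≈ 2.7704e+5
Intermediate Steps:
X(B) = -B/430 (X(B) = B*(-1/430) = -B/430)
k = 669/430 (k = -(-1)*669/430 = -1*(-669/430) = 669/430 ≈ 1.5558)
156555/(-1435) + H/k = 156555/(-1435) + 431185/(669/430) = 156555*(-1/1435) + 431185*(430/669) = -4473/41 + 185409550/669 = 7598799113/27429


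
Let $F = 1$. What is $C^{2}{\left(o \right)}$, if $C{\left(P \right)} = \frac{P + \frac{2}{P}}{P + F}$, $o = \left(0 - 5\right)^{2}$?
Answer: $\frac{393129}{422500} \approx 0.93048$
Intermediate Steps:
$o = 25$ ($o = \left(-5\right)^{2} = 25$)
$C{\left(P \right)} = \frac{P + \frac{2}{P}}{1 + P}$ ($C{\left(P \right)} = \frac{P + \frac{2}{P}}{P + 1} = \frac{P + \frac{2}{P}}{1 + P}$)
$C^{2}{\left(o \right)} = \left(\frac{2 + 25^{2}}{25 \left(1 + 25\right)}\right)^{2} = \left(\frac{2 + 625}{25 \cdot 26}\right)^{2} = \left(\frac{1}{25} \cdot \frac{1}{26} \cdot 627\right)^{2} = \left(\frac{627}{650}\right)^{2} = \frac{393129}{422500}$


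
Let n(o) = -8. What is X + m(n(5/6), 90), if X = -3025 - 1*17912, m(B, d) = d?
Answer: -20847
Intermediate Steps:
X = -20937 (X = -3025 - 17912 = -20937)
X + m(n(5/6), 90) = -20937 + 90 = -20847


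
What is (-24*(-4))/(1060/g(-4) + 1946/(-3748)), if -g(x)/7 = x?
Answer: 1259328/489799 ≈ 2.5711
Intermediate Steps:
g(x) = -7*x
(-24*(-4))/(1060/g(-4) + 1946/(-3748)) = (-24*(-4))/(1060/((-7*(-4))) + 1946/(-3748)) = 96/(1060/28 + 1946*(-1/3748)) = 96/(1060*(1/28) - 973/1874) = 96/(265/7 - 973/1874) = 96/(489799/13118) = 96*(13118/489799) = 1259328/489799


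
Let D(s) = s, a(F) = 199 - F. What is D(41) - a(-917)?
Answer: -1075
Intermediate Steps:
D(41) - a(-917) = 41 - (199 - 1*(-917)) = 41 - (199 + 917) = 41 - 1*1116 = 41 - 1116 = -1075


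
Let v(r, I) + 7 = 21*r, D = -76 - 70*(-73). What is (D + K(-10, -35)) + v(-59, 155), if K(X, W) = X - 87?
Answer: 3691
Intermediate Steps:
D = 5034 (D = -76 + 5110 = 5034)
K(X, W) = -87 + X
v(r, I) = -7 + 21*r
(D + K(-10, -35)) + v(-59, 155) = (5034 + (-87 - 10)) + (-7 + 21*(-59)) = (5034 - 97) + (-7 - 1239) = 4937 - 1246 = 3691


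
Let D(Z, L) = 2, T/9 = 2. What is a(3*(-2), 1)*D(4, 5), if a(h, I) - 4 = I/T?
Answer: 73/9 ≈ 8.1111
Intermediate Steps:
T = 18 (T = 9*2 = 18)
a(h, I) = 4 + I/18
a(3*(-2), 1)*D(4, 5) = (4 + (1/18)*1)*2 = (4 + 1/18)*2 = (73/18)*2 = 73/9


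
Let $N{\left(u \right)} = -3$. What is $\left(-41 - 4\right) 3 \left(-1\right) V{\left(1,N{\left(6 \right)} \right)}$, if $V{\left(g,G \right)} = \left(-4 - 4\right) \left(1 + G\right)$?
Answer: $2160$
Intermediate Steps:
$V{\left(g,G \right)} = -8 - 8 G$ ($V{\left(g,G \right)} = - 8 \left(1 + G\right) = -8 - 8 G$)
$\left(-41 - 4\right) 3 \left(-1\right) V{\left(1,N{\left(6 \right)} \right)} = \left(-41 - 4\right) 3 \left(-1\right) \left(-8 - -24\right) = - 45 \left(- 3 \left(-8 + 24\right)\right) = - 45 \left(\left(-3\right) 16\right) = \left(-45\right) \left(-48\right) = 2160$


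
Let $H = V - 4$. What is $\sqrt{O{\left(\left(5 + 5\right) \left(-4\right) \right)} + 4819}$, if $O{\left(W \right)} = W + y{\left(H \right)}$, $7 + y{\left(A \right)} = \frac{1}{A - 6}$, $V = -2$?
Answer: $\frac{\sqrt{171789}}{6} \approx 69.079$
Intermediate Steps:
$H = -6$ ($H = -2 - 4 = -6$)
$y{\left(A \right)} = -7 + \frac{1}{-6 + A}$ ($y{\left(A \right)} = -7 + \frac{1}{A - 6} = -7 + \frac{1}{-6 + A}$)
$O{\left(W \right)} = - \frac{85}{12} + W$ ($O{\left(W \right)} = W + \frac{43 - -42}{-6 - 6} = W + \frac{43 + 42}{-12} = W - \frac{85}{12} = - \frac{85}{12} + W$)
$\sqrt{O{\left(\left(5 + 5\right) \left(-4\right) \right)} + 4819} = \sqrt{\left(- \frac{85}{12} + \left(5 + 5\right) \left(-4\right)\right) + 4819} = \sqrt{\left(- \frac{85}{12} + 10 \left(-4\right)\right) + 4819} = \sqrt{\left(- \frac{85}{12} - 40\right) + 4819} = \sqrt{- \frac{565}{12} + 4819} = \sqrt{\frac{57263}{12}} = \frac{\sqrt{171789}}{6}$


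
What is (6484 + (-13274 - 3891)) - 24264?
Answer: -34945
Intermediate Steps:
(6484 + (-13274 - 3891)) - 24264 = (6484 - 17165) - 24264 = -10681 - 24264 = -34945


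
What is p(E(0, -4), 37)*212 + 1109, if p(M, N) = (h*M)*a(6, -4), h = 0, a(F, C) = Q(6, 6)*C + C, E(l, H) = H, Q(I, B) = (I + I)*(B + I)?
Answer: 1109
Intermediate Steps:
Q(I, B) = 2*I*(B + I) (Q(I, B) = (2*I)*(B + I) = 2*I*(B + I))
a(F, C) = 145*C (a(F, C) = (2*6*(6 + 6))*C + C = (2*6*12)*C + C = 144*C + C = 145*C)
p(M, N) = 0 (p(M, N) = (0*M)*(145*(-4)) = 0*(-580) = 0)
p(E(0, -4), 37)*212 + 1109 = 0*212 + 1109 = 0 + 1109 = 1109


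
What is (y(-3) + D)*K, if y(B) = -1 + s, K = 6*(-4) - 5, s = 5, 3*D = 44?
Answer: -1624/3 ≈ -541.33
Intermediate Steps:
D = 44/3 (D = (1/3)*44 = 44/3 ≈ 14.667)
K = -29 (K = -24 - 5 = -29)
y(B) = 4 (y(B) = -1 + 5 = 4)
(y(-3) + D)*K = (4 + 44/3)*(-29) = (56/3)*(-29) = -1624/3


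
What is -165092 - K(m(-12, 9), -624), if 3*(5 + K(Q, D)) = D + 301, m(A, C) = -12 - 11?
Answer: -494938/3 ≈ -1.6498e+5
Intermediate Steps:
m(A, C) = -23
K(Q, D) = 286/3 + D/3 (K(Q, D) = -5 + (D + 301)/3 = -5 + (301 + D)/3 = -5 + (301/3 + D/3) = 286/3 + D/3)
-165092 - K(m(-12, 9), -624) = -165092 - (286/3 + (⅓)*(-624)) = -165092 - (286/3 - 208) = -165092 - 1*(-338/3) = -165092 + 338/3 = -494938/3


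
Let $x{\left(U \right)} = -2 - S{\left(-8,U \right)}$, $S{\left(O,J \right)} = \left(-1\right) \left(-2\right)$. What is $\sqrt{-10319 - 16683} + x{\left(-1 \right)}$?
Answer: $-4 + i \sqrt{27002} \approx -4.0 + 164.32 i$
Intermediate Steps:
$S{\left(O,J \right)} = 2$
$x{\left(U \right)} = -4$ ($x{\left(U \right)} = -2 - 2 = -4$)
$\sqrt{-10319 - 16683} + x{\left(-1 \right)} = \sqrt{-10319 - 16683} - 4 = \sqrt{-27002} - 4 = i \sqrt{27002} - 4 = -4 + i \sqrt{27002}$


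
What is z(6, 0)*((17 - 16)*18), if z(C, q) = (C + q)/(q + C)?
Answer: 18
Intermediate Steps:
z(C, q) = 1 (z(C, q) = (C + q)/(C + q) = 1)
z(6, 0)*((17 - 16)*18) = 1*((17 - 16)*18) = 1*(1*18) = 1*18 = 18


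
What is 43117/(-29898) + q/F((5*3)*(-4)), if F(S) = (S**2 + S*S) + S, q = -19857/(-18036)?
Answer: -102812702761/71299554480 ≈ -1.4420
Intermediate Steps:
q = 6619/6012 (q = -19857*(-1/18036) = 6619/6012 ≈ 1.1010)
F(S) = S + 2*S**2 (F(S) = (S**2 + S**2) + S = 2*S**2 + S = S + 2*S**2)
43117/(-29898) + q/F((5*3)*(-4)) = 43117/(-29898) + 6619/(6012*((((5*3)*(-4))*(1 + 2*((5*3)*(-4)))))) = 43117*(-1/29898) + 6619/(6012*(((15*(-4))*(1 + 2*(15*(-4)))))) = -43117/29898 + 6619/(6012*((-60*(1 + 2*(-60))))) = -43117/29898 + 6619/(6012*((-60*(1 - 120)))) = -43117/29898 + 6619/(6012*((-60*(-119)))) = -43117/29898 + (6619/6012)/7140 = -43117/29898 + (6619/6012)*(1/7140) = -43117/29898 + 6619/42925680 = -102812702761/71299554480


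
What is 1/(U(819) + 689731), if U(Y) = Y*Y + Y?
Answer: 1/1361311 ≈ 7.3459e-7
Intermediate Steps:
U(Y) = Y + Y² (U(Y) = Y² + Y = Y + Y²)
1/(U(819) + 689731) = 1/(819*(1 + 819) + 689731) = 1/(819*820 + 689731) = 1/(671580 + 689731) = 1/1361311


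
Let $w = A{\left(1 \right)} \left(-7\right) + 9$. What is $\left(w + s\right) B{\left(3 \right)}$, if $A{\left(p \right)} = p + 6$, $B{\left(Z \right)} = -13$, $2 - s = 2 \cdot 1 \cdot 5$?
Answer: $624$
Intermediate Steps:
$s = -8$ ($s = 2 - 2 \cdot 1 \cdot 5 = 2 - 2 \cdot 5 = 2 - 10 = -8$)
$A{\left(p \right)} = 6 + p$
$w = -40$ ($w = \left(6 + 1\right) \left(-7\right) + 9 = 7 \left(-7\right) + 9 = -49 + 9 = -40$)
$\left(w + s\right) B{\left(3 \right)} = \left(-40 - 8\right) \left(-13\right) = \left(-48\right) \left(-13\right) = 624$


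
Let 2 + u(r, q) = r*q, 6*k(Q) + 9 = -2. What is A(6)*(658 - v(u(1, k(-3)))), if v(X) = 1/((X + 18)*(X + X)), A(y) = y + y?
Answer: 15436896/1955 ≈ 7896.1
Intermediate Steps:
k(Q) = -11/6 (k(Q) = -3/2 + (⅙)*(-2) = -3/2 - ⅓ = -11/6)
A(y) = 2*y
u(r, q) = -2 + q*r (u(r, q) = -2 + r*q = -2 + q*r)
v(X) = 1/(2*X*(18 + X)) (v(X) = 1/((18 + X)*(2*X)) = 1/(2*X*(18 + X)))
A(6)*(658 - v(u(1, k(-3)))) = (2*6)*(658 - 1/(2*(-2 - 11/6*1)*(18 + (-2 - 11/6*1)))) = 12*(658 - 1/(2*(-2 - 11/6)*(18 + (-2 - 11/6)))) = 12*(658 - 1/(2*(-23/6)*(18 - 23/6))) = 12*(658 - (-6)/(2*23*85/6)) = 12*(658 - (-6)*6/(2*23*85)) = 12*(658 - 1*(-18/1955)) = 12*(658 + 18/1955) = 12*(1286408/1955) = 15436896/1955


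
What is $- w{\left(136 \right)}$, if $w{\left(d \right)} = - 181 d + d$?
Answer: $24480$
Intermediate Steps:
$w{\left(d \right)} = - 180 d$
$- w{\left(136 \right)} = - \left(-180\right) 136 = \left(-1\right) \left(-24480\right) = 24480$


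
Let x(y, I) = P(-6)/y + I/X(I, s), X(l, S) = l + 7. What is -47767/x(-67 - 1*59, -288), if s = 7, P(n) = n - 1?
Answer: -241605486/5465 ≈ -44210.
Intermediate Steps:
P(n) = -1 + n
X(l, S) = 7 + l
x(y, I) = -7/y + I/(7 + I) (x(y, I) = (-1 - 6)/y + I/(7 + I) = -7/y + I/(7 + I))
-47767/x(-67 - 1*59, -288) = -47767/(-7/(-67 - 1*59) - 288/(7 - 288)) = -47767/(-7/(-67 - 59) - 288/(-281)) = -47767/(-7/(-126) - 288*(-1/281)) = -47767/(-7*(-1/126) + 288/281) = -47767/(1/18 + 288/281) = -47767/5465/5058 = -47767*5058/5465 = -241605486/5465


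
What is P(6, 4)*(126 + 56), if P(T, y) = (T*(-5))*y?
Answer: -21840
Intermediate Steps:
P(T, y) = -5*T*y (P(T, y) = (-5*T)*y = -5*T*y)
P(6, 4)*(126 + 56) = (-5*6*4)*(126 + 56) = -120*182 = -21840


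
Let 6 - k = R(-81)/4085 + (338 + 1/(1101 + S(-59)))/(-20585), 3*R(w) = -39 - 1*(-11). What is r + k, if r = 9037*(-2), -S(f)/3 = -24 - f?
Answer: -20176723361673/1116711548 ≈ -18068.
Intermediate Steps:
S(f) = 72 + 3*f (S(f) = -3*(-24 - f) = 72 + 3*f)
r = -18074
R(w) = -28/3 (R(w) = (-39 - 1*(-11))/3 = (-39 + 11)/3 = (⅓)*(-28) = -28/3)
k = 6721156879/1116711548 (k = 6 - (-28/3/4085 + (338 + 1/(1101 + (72 + 3*(-59))))/(-20585)) = 6 - (-28/3*1/4085 + (338 + 1/(1101 + (72 - 177)))*(-1/20585)) = 6 - (-28/12255 + (338 + 1/(1101 - 105))*(-1/20585)) = 6 - (-28/12255 + (338 + 1/996)*(-1/20585)) = 6 - (-28/12255 + (336649/996)*(-1/20585)) = 6 - (-28/12255 - 336649/20502660) = 6 - 1*(-20887591/1116711548) = 6 + 20887591/1116711548 = 6721156879/1116711548 ≈ 6.0187)
r + k = -18074 + 6721156879/1116711548 = -20176723361673/1116711548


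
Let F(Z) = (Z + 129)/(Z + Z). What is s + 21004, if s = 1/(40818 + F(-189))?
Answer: 54012710239/2571544 ≈ 21004.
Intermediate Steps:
F(Z) = (129 + Z)/(2*Z) (F(Z) = (129 + Z)/((2*Z)) = (129 + Z)*(1/(2*Z)) = (129 + Z)/(2*Z))
s = 63/2571544 (s = 1/(40818 + (½)*(129 - 189)/(-189)) = 1/(40818 + (½)*(-1/189)*(-60)) = 1/(40818 + 10/63) = 1/(2571544/63) = 63/2571544 ≈ 2.4499e-5)
s + 21004 = 63/2571544 + 21004 = 54012710239/2571544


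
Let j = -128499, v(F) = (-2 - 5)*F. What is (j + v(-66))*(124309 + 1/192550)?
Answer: -3064654958552187/192550 ≈ -1.5916e+10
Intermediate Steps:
v(F) = -7*F
(j + v(-66))*(124309 + 1/192550) = (-128499 - 7*(-66))*(124309 + 1/192550) = (-128499 + 462)*(124309 + 1/192550) = -128037*23935697951/192550 = -3064654958552187/192550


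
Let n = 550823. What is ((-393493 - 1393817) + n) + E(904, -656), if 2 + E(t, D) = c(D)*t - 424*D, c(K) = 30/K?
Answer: -39293840/41 ≈ -9.5839e+5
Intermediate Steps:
E(t, D) = -2 - 424*D + 30*t/D (E(t, D) = -2 + ((30/D)*t - 424*D) = -2 + (30*t/D - 424*D) = -2 + (-424*D + 30*t/D) = -2 - 424*D + 30*t/D)
((-393493 - 1393817) + n) + E(904, -656) = ((-393493 - 1393817) + 550823) + (-2 - 424*(-656) + 30*904/(-656)) = (-1787310 + 550823) + (-2 + 278144 + 30*904*(-1/656)) = -1236487 + (-2 + 278144 - 1695/41) = -1236487 + 11402127/41 = -39293840/41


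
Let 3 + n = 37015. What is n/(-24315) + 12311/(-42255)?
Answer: -24843787/13699071 ≈ -1.8135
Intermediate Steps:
n = 37012 (n = -3 + 37015 = 37012)
n/(-24315) + 12311/(-42255) = 37012/(-24315) + 12311/(-42255) = 37012*(-1/24315) + 12311*(-1/42255) = -37012/24315 - 12311/42255 = -24843787/13699071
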